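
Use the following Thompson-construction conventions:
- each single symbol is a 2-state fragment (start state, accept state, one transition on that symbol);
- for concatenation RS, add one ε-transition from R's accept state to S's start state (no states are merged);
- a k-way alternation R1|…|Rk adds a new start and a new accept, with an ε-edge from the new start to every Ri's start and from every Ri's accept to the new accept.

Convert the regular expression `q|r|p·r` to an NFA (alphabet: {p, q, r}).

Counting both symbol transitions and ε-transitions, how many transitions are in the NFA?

11

By structural recursion:
Each of the 4 symbol leaves contributes 1 transition (1 symbol, 0 ε).
  p·r = 3 transitions (2 symbol, 1 ε)
  q|r|p·r = 11 transitions (4 symbol, 7 ε)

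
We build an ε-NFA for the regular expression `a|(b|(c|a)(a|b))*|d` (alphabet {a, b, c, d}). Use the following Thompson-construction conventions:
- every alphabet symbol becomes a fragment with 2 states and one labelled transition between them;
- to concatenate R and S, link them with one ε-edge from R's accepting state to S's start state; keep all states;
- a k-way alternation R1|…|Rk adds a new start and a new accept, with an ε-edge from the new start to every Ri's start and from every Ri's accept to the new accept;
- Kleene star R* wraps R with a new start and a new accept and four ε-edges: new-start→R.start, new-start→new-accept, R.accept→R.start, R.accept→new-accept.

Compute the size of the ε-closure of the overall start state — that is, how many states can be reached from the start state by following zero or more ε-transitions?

Compute the ε-closure size of each fragment's start state recursively; a symbol fragment's start has no outgoing ε-edge, so its closure is just itself (size 1).
  c|a — new start ε-reaches every alternative's start; none of them accept ε, so the new accept is not reached: |ε-closure| = 1 + 1 + 1 = 3
  a|b — new start ε-reaches every alternative's start; none of them accept ε, so the new accept is not reached: |ε-closure| = 1 + 1 + 1 = 3
  (c|a)(a|b) — |ε-closure| equals the left operand's closure size = 3 (its accept is not ε-reachable, so the closure stops there)
  b|(c|a)(a|b) — new start ε-reaches every alternative's start; none of them accept ε, so the new accept is not reached: |ε-closure| = 1 + 1 + 3 = 5
  (b|(c|a)(a|b))* — new start has ε-edges to the inner start and to the new accept, so |ε-closure| = 2 + 5 = 7
  a|(b|(c|a)(a|b))*|d — new start ε-reaches every alternative's start; at least one alternative accepts ε, so the union's new accept is reached too: |ε-closure| = 1 + 1 + 7 + 1 + 1 = 11

11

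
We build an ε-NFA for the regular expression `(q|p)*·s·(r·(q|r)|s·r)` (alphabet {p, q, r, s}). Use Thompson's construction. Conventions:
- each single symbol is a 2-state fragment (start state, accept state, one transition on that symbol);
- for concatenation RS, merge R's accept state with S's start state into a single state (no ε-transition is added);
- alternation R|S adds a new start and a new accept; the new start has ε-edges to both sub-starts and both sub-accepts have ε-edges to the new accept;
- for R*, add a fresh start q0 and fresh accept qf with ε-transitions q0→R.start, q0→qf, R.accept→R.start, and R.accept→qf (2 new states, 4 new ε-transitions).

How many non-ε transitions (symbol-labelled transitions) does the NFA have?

8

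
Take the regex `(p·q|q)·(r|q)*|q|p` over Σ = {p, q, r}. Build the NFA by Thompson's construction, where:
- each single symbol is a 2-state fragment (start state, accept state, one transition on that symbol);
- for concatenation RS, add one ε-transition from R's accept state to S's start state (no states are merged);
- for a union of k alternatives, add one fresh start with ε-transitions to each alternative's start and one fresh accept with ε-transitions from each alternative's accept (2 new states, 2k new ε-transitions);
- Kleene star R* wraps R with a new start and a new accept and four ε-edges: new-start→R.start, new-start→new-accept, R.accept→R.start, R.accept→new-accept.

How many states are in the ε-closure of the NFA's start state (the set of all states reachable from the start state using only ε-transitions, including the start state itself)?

Let C(F) = |ε-closure(F.start)| within fragment F, and note whether F accepts ε. Symbol fragments have C = 1 and do not accept ε. Then:
  p·q : same as the first factor's closure: |ε-closure| = 1
  p·q|q : new start ε-reaches every alternative's start; none of them accept ε, so the new accept is not reached: |ε-closure| = 1 + 1 + 1 = 3
  r|q : new start ε-reaches every alternative's start; none of them accept ε, so the new accept is not reached: |ε-closure| = 1 + 1 + 1 = 3
  (r|q)* : |ε-closure| = 1 (new start) + 3 (body) + 1 (new accept) = 5
  (p·q|q)·(r|q)* : same as the first factor's closure: |ε-closure| = 3
  (p·q|q)·(r|q)*|q|p : new start ε-reaches every alternative's start; none of them accept ε, so the new accept is not reached: |ε-closure| = 1 + 3 + 1 + 1 = 6

6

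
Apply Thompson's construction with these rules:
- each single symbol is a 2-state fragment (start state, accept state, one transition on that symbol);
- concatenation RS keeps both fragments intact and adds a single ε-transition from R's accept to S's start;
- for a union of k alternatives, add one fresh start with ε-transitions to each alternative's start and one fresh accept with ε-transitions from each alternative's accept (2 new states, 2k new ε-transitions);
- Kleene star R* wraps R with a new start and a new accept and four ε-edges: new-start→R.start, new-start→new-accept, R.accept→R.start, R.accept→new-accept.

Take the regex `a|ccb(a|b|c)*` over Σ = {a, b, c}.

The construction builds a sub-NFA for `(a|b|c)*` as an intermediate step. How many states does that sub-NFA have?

10

Fragment for `(a|b|c)*`:
Each of the 3 symbol leaves contributes a 2-state fragment.
  a|b|c : 8 states
  (a|b|c)* : 10 states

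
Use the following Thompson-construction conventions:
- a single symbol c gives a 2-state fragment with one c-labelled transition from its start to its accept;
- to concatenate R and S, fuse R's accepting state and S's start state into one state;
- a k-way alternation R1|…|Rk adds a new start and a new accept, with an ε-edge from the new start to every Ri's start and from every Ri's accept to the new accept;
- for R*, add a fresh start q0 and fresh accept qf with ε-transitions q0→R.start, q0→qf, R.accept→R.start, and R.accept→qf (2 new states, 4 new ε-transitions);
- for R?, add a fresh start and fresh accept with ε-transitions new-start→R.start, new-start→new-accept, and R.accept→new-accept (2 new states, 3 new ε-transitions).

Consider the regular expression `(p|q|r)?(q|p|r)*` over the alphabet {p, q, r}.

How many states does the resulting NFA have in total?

19

Bottom-up over the parse tree:
Each of the 6 symbol leaves contributes a 2-state fragment.
  p|q|r → 8 states
  (p|q|r)? → 10 states
  q|p|r → 8 states
  (q|p|r)* → 10 states
  (p|q|r)?(q|p|r)* → 19 states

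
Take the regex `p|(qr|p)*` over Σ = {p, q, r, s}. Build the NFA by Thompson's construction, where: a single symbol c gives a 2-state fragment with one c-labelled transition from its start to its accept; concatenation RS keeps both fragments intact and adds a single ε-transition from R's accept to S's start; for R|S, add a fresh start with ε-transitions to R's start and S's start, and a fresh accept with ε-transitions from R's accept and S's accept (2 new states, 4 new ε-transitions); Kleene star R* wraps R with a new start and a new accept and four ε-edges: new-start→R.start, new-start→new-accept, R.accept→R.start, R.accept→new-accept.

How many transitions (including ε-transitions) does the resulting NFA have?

By structural recursion:
Each of the 4 symbol leaves contributes 1 transition (1 symbol, 0 ε).
  qr → 3 transitions (2 symbol, 1 ε)
  qr|p → 8 transitions (3 symbol, 5 ε)
  (qr|p)* → 12 transitions (3 symbol, 9 ε)
  p|(qr|p)* → 17 transitions (4 symbol, 13 ε)

17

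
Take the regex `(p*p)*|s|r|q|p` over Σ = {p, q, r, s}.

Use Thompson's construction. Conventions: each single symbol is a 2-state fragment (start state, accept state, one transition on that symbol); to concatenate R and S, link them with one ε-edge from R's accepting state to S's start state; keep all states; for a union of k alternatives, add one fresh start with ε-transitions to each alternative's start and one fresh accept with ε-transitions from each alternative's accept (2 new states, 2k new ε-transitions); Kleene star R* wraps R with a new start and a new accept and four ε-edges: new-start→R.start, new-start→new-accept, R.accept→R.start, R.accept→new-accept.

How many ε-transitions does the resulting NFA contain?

Per subexpression:
Each of the 6 symbol leaves contributes 0 ε-transitions.
  p* → 4 ε-transitions
  p*p → 5 ε-transitions
  (p*p)* → 9 ε-transitions
  (p*p)*|s|r|q|p → 19 ε-transitions

19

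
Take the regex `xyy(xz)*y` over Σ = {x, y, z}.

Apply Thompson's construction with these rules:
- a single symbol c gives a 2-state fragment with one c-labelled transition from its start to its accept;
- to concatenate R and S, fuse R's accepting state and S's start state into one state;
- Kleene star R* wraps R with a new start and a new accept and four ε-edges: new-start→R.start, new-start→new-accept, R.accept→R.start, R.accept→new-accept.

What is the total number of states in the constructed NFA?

Per subexpression:
Each of the 6 symbol leaves contributes a 2-state fragment.
  xz = 3 states
  (xz)* = 5 states
  xyy(xz)*y = 9 states

9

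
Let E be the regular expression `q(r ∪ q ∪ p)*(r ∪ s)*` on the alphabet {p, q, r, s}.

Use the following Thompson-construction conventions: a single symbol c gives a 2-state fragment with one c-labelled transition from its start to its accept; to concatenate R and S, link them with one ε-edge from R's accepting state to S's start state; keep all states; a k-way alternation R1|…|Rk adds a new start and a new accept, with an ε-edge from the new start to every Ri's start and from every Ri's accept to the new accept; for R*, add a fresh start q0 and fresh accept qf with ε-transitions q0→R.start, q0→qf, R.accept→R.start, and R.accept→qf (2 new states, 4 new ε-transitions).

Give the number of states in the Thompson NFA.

20

Per subexpression:
Each of the 6 symbol leaves contributes a 2-state fragment.
  r ∪ q ∪ p — 8 states
  (r ∪ q ∪ p)* — 10 states
  r ∪ s — 6 states
  (r ∪ s)* — 8 states
  q(r ∪ q ∪ p)*(r ∪ s)* — 20 states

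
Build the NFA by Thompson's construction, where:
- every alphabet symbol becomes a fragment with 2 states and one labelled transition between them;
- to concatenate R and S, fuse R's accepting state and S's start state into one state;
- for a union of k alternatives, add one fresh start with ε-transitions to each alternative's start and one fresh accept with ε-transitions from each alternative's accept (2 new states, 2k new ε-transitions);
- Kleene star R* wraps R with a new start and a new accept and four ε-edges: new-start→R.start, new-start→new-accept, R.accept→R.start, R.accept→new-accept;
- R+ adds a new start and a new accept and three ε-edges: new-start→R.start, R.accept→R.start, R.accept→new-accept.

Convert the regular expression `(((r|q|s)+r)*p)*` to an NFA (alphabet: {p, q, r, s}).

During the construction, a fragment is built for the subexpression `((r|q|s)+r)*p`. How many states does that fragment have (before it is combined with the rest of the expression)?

14

Fragment for `((r|q|s)+r)*p`:
Each of the 5 symbol leaves contributes a 2-state fragment.
  r|q|s → 8 states
  (r|q|s)+ → 10 states
  (r|q|s)+r → 11 states
  ((r|q|s)+r)* → 13 states
  ((r|q|s)+r)*p → 14 states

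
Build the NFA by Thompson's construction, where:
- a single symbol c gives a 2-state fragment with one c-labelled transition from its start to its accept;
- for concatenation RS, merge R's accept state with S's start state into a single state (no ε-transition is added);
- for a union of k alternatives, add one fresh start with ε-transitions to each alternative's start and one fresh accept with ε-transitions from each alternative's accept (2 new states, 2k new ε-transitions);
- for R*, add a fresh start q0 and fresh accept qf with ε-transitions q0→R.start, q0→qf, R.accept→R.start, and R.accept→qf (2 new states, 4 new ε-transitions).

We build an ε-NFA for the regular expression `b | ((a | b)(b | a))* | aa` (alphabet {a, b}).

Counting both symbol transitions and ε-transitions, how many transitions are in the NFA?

Bottom-up over the parse tree:
Each of the 7 symbol leaves contributes 1 transition (1 symbol, 0 ε).
  a | b : 6 transitions (2 symbol, 4 ε)
  b | a : 6 transitions (2 symbol, 4 ε)
  (a | b)(b | a) : 12 transitions (4 symbol, 8 ε)
  ((a | b)(b | a))* : 16 transitions (4 symbol, 12 ε)
  aa : 2 transitions (2 symbol, 0 ε)
  b | ((a | b)(b | a))* | aa : 25 transitions (7 symbol, 18 ε)

25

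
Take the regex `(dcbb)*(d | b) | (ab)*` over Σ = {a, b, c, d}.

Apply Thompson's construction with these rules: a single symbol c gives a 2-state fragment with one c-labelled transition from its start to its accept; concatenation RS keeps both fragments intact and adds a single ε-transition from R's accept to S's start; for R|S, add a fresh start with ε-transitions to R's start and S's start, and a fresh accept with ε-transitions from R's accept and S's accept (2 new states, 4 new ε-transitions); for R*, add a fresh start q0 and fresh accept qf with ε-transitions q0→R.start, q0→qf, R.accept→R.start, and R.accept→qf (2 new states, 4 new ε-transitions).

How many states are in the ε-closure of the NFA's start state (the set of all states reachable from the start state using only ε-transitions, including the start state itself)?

Work bottom-up. For each fragment F, track |ε-closure(F.start)| and whether F's accept lies in that closure (i.e. whether F accepts ε). A single-symbol fragment has closure size 1 and does not accept ε.
  dcbb : same as the first factor's closure: C = 1
  (dcbb)* : the star's fresh start ε-reaches both the body's start and the fresh accept: C = 2 + 1 = 3
  d | b : new start ε-reaches every alternative's start; none of them accept ε, so the new accept is not reached: C = 1 + 1 + 1 = 3
  (dcbb)*(d | b) : C = 3 + 3 = 6 (closure spills across the concat boundary because the left factor accepts ε)
  ab : C equals the left operand's closure size = 1 (its accept is not ε-reachable, so the closure stops there)
  (ab)* : C = 1 (new start) + 1 (body) + 1 (new accept) = 3
  (dcbb)*(d | b) | (ab)* : new start ε-reaches every alternative's start; at least one alternative accepts ε, so the union's new accept is reached too: C = 1 + 6 + 3 + 1 = 11

11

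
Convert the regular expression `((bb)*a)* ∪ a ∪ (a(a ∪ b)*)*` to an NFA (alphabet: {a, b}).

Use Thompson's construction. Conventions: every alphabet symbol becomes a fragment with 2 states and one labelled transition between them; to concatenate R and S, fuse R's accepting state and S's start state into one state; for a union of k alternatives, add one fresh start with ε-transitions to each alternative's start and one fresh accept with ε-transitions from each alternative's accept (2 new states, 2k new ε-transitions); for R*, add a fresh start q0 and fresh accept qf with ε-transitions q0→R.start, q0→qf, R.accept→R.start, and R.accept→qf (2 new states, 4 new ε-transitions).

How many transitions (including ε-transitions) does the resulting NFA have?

Per subexpression:
Each of the 7 symbol leaves contributes 1 transition (1 symbol, 0 ε).
  bb : 2 transitions (2 symbol, 0 ε)
  (bb)* : 6 transitions (2 symbol, 4 ε)
  (bb)*a : 7 transitions (3 symbol, 4 ε)
  ((bb)*a)* : 11 transitions (3 symbol, 8 ε)
  a ∪ b : 6 transitions (2 symbol, 4 ε)
  (a ∪ b)* : 10 transitions (2 symbol, 8 ε)
  a(a ∪ b)* : 11 transitions (3 symbol, 8 ε)
  (a(a ∪ b)*)* : 15 transitions (3 symbol, 12 ε)
  ((bb)*a)* ∪ a ∪ (a(a ∪ b)*)* : 33 transitions (7 symbol, 26 ε)

33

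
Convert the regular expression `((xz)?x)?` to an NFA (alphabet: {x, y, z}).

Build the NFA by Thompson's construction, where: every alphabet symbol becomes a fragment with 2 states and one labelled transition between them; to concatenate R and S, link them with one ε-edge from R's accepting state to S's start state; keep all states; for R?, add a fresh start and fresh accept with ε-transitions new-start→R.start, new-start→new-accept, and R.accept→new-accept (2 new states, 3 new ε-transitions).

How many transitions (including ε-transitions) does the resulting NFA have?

By structural recursion:
Each of the 3 symbol leaves contributes 1 transition (1 symbol, 0 ε).
  xz — 3 transitions (2 symbol, 1 ε)
  (xz)? — 6 transitions (2 symbol, 4 ε)
  (xz)?x — 8 transitions (3 symbol, 5 ε)
  ((xz)?x)? — 11 transitions (3 symbol, 8 ε)

11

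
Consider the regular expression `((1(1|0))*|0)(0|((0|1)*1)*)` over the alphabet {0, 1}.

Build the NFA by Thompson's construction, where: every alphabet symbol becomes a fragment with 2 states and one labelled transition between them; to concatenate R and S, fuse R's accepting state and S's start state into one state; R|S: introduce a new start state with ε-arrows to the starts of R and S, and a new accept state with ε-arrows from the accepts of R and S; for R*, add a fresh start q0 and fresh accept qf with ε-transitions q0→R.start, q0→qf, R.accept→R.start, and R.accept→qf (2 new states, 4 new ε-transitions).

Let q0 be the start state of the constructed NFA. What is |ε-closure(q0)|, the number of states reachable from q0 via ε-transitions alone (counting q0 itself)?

15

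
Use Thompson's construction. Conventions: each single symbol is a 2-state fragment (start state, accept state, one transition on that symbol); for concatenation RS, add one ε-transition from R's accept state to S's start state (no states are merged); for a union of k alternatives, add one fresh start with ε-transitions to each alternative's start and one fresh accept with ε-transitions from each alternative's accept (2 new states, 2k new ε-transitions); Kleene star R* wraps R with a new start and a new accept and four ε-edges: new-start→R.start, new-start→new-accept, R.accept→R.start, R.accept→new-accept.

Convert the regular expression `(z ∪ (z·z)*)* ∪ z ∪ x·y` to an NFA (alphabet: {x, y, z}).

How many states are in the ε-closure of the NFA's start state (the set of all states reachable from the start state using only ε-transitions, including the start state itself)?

12

Let C(F) = |ε-closure(F.start)| within fragment F, and note whether F accepts ε. Symbol fragments have C = 1 and do not accept ε. Then:
  z·z → |closure| equals the left operand's closure size = 1 (its accept is not ε-reachable, so the closure stops there)
  (z·z)* → |closure| = 1 (new start) + 1 (body) + 1 (new accept) = 3
  z ∪ (z·z)* → new start ε-reaches every alternative's start; at least one alternative accepts ε, so the union's new accept is reached too: |closure| = 1 + 1 + 3 + 1 = 6
  (z ∪ (z·z)*)* → the star's fresh start ε-reaches both the body's start and the fresh accept: |closure| = 2 + 6 = 8
  x·y → same as the first factor's closure: |closure| = 1
  (z ∪ (z·z)*)* ∪ z ∪ x·y → new start ε-reaches every alternative's start; at least one alternative accepts ε, so the union's new accept is reached too: |closure| = 1 + 8 + 1 + 1 + 1 = 12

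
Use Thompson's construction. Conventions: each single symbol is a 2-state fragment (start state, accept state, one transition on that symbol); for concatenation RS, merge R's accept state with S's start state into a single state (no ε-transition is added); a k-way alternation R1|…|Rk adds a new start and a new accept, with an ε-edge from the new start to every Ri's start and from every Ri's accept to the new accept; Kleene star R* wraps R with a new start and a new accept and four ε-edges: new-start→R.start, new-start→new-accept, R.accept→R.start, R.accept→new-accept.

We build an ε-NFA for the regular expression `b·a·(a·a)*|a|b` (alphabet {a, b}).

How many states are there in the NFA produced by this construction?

Recursing over subexpressions:
Each of the 6 symbol leaves contributes a 2-state fragment.
  a·a : 3 states
  (a·a)* : 5 states
  b·a·(a·a)* : 7 states
  b·a·(a·a)*|a|b : 13 states

13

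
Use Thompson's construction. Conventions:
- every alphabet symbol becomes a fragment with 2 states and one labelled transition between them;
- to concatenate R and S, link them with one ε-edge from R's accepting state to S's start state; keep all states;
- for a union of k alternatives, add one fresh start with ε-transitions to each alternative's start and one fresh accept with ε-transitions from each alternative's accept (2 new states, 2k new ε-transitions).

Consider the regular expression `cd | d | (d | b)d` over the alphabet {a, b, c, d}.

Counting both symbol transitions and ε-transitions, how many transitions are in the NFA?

Building bottom-up:
Each of the 6 symbol leaves contributes 1 transition (1 symbol, 0 ε).
  cd : 3 transitions (2 symbol, 1 ε)
  d | b : 6 transitions (2 symbol, 4 ε)
  (d | b)d : 8 transitions (3 symbol, 5 ε)
  cd | d | (d | b)d : 18 transitions (6 symbol, 12 ε)

18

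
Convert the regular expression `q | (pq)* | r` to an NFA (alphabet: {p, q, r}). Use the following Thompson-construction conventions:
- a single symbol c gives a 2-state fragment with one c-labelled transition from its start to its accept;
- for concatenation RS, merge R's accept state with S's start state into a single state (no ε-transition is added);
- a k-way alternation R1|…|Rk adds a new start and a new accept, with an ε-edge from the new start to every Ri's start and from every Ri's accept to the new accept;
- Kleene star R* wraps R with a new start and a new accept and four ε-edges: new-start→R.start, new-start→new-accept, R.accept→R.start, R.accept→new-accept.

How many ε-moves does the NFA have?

Building bottom-up:
Each of the 4 symbol leaves contributes 0 ε-transitions.
  pq — 0 ε-transitions
  (pq)* — 4 ε-transitions
  q | (pq)* | r — 10 ε-transitions

10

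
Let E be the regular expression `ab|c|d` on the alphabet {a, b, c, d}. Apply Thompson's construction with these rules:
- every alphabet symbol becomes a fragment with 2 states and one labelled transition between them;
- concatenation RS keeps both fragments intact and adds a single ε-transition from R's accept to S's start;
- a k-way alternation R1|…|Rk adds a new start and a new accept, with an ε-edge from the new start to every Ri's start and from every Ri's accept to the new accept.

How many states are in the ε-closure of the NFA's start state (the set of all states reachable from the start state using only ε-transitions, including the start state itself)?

Let C(F) = |ε-closure(F.start)| within fragment F, and note whether F accepts ε. Symbol fragments have C = 1 and do not accept ε. Then:
  ab → same as the first factor's closure: |closure| = 1
  ab|c|d → new start ε-reaches every alternative's start; none of them accept ε, so the new accept is not reached: |closure| = 1 + 1 + 1 + 1 = 4

4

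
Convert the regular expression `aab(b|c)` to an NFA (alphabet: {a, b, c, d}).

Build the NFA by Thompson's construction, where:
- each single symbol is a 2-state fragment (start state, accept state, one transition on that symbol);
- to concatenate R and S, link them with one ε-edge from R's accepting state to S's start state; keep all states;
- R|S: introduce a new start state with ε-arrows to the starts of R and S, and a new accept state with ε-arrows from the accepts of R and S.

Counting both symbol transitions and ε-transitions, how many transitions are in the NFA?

12

By structural recursion:
Each of the 5 symbol leaves contributes 1 transition (1 symbol, 0 ε).
  b|c = 6 transitions (2 symbol, 4 ε)
  aab(b|c) = 12 transitions (5 symbol, 7 ε)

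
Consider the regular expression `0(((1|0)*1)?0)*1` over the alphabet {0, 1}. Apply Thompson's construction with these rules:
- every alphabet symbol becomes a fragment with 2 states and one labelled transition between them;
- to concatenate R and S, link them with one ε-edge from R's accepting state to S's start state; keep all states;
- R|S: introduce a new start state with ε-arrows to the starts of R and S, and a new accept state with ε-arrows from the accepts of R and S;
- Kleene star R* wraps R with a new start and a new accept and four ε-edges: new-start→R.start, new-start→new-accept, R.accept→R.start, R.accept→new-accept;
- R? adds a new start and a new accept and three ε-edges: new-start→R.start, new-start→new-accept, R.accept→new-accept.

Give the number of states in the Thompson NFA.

20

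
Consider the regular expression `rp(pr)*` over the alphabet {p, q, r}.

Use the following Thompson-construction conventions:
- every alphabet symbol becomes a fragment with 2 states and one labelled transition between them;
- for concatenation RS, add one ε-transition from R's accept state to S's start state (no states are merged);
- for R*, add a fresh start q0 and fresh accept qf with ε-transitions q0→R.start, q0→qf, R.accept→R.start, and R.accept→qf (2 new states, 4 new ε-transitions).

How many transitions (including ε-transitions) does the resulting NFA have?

11

Bottom-up over the parse tree:
Each of the 4 symbol leaves contributes 1 transition (1 symbol, 0 ε).
  pr → 3 transitions (2 symbol, 1 ε)
  (pr)* → 7 transitions (2 symbol, 5 ε)
  rp(pr)* → 11 transitions (4 symbol, 7 ε)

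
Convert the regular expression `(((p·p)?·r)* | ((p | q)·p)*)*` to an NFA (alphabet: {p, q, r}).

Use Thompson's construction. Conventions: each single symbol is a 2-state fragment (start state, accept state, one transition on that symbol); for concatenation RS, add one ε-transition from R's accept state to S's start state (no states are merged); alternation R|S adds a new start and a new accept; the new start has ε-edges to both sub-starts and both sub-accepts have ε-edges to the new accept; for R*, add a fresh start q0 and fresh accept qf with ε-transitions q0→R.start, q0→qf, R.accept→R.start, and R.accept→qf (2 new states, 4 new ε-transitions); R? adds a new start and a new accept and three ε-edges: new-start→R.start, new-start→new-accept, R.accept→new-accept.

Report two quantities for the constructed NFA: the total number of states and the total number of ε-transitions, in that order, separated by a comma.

Per subexpression:
Each of the 6 symbol leaves contributes 2 states and 0 ε-transitions.
  p·p : 4 states, 1 ε-transition
  (p·p)? : 6 states, 4 ε-transitions
  (p·p)?·r : 8 states, 5 ε-transitions
  ((p·p)?·r)* : 10 states, 9 ε-transitions
  p | q : 6 states, 4 ε-transitions
  (p | q)·p : 8 states, 5 ε-transitions
  ((p | q)·p)* : 10 states, 9 ε-transitions
  ((p·p)?·r)* | ((p | q)·p)* : 22 states, 22 ε-transitions
  (((p·p)?·r)* | ((p | q)·p)*)* : 24 states, 26 ε-transitions

24, 26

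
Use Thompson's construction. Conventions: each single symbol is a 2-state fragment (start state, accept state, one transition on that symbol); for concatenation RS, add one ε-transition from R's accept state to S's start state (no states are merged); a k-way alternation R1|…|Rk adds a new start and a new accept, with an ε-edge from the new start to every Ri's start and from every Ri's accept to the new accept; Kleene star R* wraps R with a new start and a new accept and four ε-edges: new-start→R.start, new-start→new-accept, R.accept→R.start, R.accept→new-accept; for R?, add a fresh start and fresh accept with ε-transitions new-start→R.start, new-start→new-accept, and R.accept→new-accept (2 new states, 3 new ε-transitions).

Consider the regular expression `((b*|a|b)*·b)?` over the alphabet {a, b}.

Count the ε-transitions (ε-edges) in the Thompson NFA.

18

Bottom-up over the parse tree:
Each of the 4 symbol leaves contributes 0 ε-transitions.
  b* → 4 ε-transitions
  b*|a|b → 10 ε-transitions
  (b*|a|b)* → 14 ε-transitions
  (b*|a|b)*·b → 15 ε-transitions
  ((b*|a|b)*·b)? → 18 ε-transitions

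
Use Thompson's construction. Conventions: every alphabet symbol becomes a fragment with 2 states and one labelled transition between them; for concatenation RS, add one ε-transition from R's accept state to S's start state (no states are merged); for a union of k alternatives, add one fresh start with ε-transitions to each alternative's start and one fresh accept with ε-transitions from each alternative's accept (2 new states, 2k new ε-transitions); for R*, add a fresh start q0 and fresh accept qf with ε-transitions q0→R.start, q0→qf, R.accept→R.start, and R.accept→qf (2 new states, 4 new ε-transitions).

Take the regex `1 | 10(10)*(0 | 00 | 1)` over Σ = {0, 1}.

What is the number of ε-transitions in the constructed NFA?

19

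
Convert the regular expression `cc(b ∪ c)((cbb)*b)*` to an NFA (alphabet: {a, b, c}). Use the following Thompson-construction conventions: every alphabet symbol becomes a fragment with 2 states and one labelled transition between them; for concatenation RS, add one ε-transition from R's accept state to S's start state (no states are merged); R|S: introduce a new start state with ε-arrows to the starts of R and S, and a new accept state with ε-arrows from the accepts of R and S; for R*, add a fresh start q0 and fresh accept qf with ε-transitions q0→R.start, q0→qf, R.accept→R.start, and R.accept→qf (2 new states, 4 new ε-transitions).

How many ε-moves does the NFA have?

18

Bottom-up over the parse tree:
Each of the 8 symbol leaves contributes 0 ε-transitions.
  b ∪ c : 4 ε-transitions
  cbb : 2 ε-transitions
  (cbb)* : 6 ε-transitions
  (cbb)*b : 7 ε-transitions
  ((cbb)*b)* : 11 ε-transitions
  cc(b ∪ c)((cbb)*b)* : 18 ε-transitions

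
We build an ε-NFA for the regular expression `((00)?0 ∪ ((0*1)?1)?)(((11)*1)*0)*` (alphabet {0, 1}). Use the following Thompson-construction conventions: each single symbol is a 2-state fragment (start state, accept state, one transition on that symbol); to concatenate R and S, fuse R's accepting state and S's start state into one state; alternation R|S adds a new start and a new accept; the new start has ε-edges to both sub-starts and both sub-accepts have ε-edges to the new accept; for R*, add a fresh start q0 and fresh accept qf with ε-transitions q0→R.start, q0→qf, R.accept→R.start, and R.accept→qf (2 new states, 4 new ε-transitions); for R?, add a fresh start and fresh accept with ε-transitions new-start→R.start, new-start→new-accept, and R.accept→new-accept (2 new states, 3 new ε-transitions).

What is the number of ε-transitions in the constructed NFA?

By structural recursion:
Each of the 10 symbol leaves contributes 0 ε-transitions.
  00 : 0 ε-transitions
  (00)? : 3 ε-transitions
  (00)?0 : 3 ε-transitions
  0* : 4 ε-transitions
  0*1 : 4 ε-transitions
  (0*1)? : 7 ε-transitions
  (0*1)?1 : 7 ε-transitions
  ((0*1)?1)? : 10 ε-transitions
  (00)?0 ∪ ((0*1)?1)? : 17 ε-transitions
  11 : 0 ε-transitions
  (11)* : 4 ε-transitions
  (11)*1 : 4 ε-transitions
  ((11)*1)* : 8 ε-transitions
  ((11)*1)*0 : 8 ε-transitions
  (((11)*1)*0)* : 12 ε-transitions
  ((00)?0 ∪ ((0*1)?1)?)(((11)*1)*0)* : 29 ε-transitions

29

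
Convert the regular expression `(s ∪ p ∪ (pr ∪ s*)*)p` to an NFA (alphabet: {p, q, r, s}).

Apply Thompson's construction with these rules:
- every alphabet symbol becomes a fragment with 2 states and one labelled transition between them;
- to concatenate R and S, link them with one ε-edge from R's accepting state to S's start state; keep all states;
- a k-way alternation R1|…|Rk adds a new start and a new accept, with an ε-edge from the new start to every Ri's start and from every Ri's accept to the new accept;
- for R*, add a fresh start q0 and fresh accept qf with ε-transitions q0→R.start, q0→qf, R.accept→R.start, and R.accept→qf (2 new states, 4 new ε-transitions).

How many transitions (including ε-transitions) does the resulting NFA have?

26

Per subexpression:
Each of the 6 symbol leaves contributes 1 transition (1 symbol, 0 ε).
  pr = 3 transitions (2 symbol, 1 ε)
  s* = 5 transitions (1 symbol, 4 ε)
  pr ∪ s* = 12 transitions (3 symbol, 9 ε)
  (pr ∪ s*)* = 16 transitions (3 symbol, 13 ε)
  s ∪ p ∪ (pr ∪ s*)* = 24 transitions (5 symbol, 19 ε)
  (s ∪ p ∪ (pr ∪ s*)*)p = 26 transitions (6 symbol, 20 ε)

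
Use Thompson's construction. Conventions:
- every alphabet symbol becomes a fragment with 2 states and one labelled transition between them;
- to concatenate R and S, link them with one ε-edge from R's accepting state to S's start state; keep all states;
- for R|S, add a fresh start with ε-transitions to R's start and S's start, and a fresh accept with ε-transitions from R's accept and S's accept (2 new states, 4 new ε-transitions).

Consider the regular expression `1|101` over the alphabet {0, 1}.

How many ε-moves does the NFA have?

Recursing over subexpressions:
Each of the 4 symbol leaves contributes 0 ε-transitions.
  101 → 2 ε-transitions
  1|101 → 6 ε-transitions

6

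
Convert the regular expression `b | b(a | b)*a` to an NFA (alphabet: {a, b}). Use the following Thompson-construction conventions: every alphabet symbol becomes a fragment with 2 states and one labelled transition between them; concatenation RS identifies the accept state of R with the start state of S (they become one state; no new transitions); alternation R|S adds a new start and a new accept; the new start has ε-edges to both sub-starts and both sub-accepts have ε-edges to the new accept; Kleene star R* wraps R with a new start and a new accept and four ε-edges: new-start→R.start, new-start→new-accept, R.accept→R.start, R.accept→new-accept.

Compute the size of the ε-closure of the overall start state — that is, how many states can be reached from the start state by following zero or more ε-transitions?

3

Compute the ε-closure size of each fragment's start state recursively; a symbol fragment's start has no outgoing ε-edge, so its closure is just itself (size 1).
  a | b → |ε-closure| = 1 + 1 + 1 = 3 (the new accept is not ε-reachable since no branch accepts ε)
  (a | b)* → new start has ε-edges to the inner start and to the new accept, so |ε-closure| = 2 + 3 = 5
  b(a | b)*a → same as the first factor's closure: |ε-closure| = 1
  b | b(a | b)*a → new start ε-reaches every alternative's start; none of them accept ε, so the new accept is not reached: |ε-closure| = 1 + 1 + 1 = 3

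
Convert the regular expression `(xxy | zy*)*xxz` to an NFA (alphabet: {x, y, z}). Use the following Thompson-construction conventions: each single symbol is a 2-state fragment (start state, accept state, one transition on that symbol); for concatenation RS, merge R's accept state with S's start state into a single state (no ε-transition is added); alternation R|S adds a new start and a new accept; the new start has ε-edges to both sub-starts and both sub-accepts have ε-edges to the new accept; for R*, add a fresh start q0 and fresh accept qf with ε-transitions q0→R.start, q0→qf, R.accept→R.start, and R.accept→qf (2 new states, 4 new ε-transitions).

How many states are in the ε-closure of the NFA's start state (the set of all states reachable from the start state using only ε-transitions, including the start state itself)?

5

Compute the ε-closure size of each fragment's start state recursively; a symbol fragment's start has no outgoing ε-edge, so its closure is just itself (size 1).
  xxy — same as the first factor's closure: C = 1
  y* — C = 1 (new start) + 1 (body) + 1 (new accept) = 3
  zy* — same as the first factor's closure: C = 1
  xxy | zy* — new start ε-reaches every alternative's start; none of them accept ε, so the new accept is not reached: C = 1 + 1 + 1 = 3
  (xxy | zy*)* — new start has ε-edges to the inner start and to the new accept, so C = 2 + 3 = 5
  (xxy | zy*)*xxz — C = 5 + (1−1) = 5 (closure spills across the concat boundary because the left factor accepts ε)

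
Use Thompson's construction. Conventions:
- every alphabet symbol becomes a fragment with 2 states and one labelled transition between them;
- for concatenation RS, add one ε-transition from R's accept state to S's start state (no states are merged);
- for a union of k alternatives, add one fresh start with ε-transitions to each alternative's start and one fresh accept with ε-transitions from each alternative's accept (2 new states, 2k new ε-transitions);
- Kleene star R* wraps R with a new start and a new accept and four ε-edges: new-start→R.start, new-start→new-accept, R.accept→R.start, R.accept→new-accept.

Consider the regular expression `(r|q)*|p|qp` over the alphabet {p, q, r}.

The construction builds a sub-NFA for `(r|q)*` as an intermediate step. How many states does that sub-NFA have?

8

Fragment for `(r|q)*`:
Each of the 2 symbol leaves contributes a 2-state fragment.
  r|q — 6 states
  (r|q)* — 8 states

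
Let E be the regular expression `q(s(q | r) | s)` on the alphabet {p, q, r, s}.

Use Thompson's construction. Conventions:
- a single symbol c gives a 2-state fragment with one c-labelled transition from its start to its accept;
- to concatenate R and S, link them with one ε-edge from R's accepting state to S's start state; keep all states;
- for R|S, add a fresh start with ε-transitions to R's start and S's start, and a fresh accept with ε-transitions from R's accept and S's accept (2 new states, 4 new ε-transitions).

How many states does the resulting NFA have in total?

14

Building bottom-up:
Each of the 5 symbol leaves contributes a 2-state fragment.
  q | r — 6 states
  s(q | r) — 8 states
  s(q | r) | s — 12 states
  q(s(q | r) | s) — 14 states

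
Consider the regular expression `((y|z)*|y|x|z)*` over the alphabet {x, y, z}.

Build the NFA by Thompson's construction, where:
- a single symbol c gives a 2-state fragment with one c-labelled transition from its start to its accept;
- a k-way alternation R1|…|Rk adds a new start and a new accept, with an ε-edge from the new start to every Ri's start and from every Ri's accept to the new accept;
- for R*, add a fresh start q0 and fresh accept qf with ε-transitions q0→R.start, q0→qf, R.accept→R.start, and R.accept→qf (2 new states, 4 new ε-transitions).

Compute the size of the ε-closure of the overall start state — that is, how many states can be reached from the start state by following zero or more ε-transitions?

12

Compute the ε-closure size of each fragment's start state recursively; a symbol fragment's start has no outgoing ε-edge, so its closure is just itself (size 1).
  y|z → new start ε-reaches every alternative's start; none of them accept ε, so the new accept is not reached: |ε-closure| = 1 + 1 + 1 = 3
  (y|z)* → |ε-closure| = 1 (new start) + 3 (body) + 1 (new accept) = 5
  (y|z)*|y|x|z → new start ε-reaches every alternative's start; at least one alternative accepts ε, so the union's new accept is reached too: |ε-closure| = 1 + 5 + 1 + 1 + 1 + 1 = 10
  ((y|z)*|y|x|z)* → |ε-closure| = 1 (new start) + 10 (body) + 1 (new accept) = 12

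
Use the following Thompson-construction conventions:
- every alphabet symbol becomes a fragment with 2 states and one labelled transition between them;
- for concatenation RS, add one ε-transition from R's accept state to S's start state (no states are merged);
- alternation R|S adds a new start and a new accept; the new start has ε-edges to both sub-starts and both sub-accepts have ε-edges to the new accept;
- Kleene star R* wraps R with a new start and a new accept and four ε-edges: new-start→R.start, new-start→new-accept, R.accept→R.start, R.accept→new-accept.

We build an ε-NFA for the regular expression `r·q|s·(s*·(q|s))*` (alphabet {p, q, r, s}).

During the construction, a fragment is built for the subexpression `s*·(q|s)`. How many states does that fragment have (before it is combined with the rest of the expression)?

Fragment for `s*·(q|s)`:
Each of the 3 symbol leaves contributes a 2-state fragment.
  s* → 4 states
  q|s → 6 states
  s*·(q|s) → 10 states

10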